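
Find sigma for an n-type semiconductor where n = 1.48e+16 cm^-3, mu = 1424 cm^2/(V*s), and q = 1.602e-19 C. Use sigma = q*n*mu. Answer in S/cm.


Step 1: sigma = q * n * mu
Step 2: sigma = 1.602e-19 * 1.48e+16 * 1424
Step 3: sigma = 3.376e+00 S/cm

3.376e+00


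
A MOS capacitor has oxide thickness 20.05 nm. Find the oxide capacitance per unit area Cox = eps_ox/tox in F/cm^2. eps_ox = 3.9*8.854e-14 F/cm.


Step 1: eps_ox = 3.9 * 8.854e-14 = 3.45306e-13 F/cm
Step 2: tox in cm = 20.05 nm * 1e-7 = 2.0050e-06 cm
Step 3: Cox = 3.45306e-13 / 2.0050e-06 = 1.72e-07 F/cm^2

1.72e-07


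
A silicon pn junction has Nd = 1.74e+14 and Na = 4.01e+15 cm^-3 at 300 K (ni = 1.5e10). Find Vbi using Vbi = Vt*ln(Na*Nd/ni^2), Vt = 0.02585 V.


Step 1: Compute Na*Nd/ni^2 = 4.01e+15 * 1.74e+14 / (1.5e10)^2 = 3.1011e+09
Step 2: ln(3.1011e+09) = 21.8550
Step 3: Vbi = 0.02585 * 21.8550 = 0.565 V

0.565


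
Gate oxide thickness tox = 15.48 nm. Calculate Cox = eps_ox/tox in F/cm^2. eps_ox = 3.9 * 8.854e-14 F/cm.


Step 1: eps_ox = 3.9 * 8.854e-14 = 3.45306e-13 F/cm
Step 2: tox in cm = 15.48 nm * 1e-7 = 1.5480e-06 cm
Step 3: Cox = 3.45306e-13 / 1.5480e-06 = 2.23e-07 F/cm^2

2.23e-07


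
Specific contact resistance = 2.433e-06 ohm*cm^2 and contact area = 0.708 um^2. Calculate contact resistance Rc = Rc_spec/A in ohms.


Step 1: Convert area to cm^2: 0.708 um^2 = 7.0800e-09 cm^2
Step 2: Rc = Rc_spec / A = 2.433e-06 / 7.0800e-09
Step 3: Rc = 3.44e+02 ohms

3.44e+02


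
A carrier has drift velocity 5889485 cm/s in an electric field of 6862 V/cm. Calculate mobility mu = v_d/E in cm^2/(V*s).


Step 1: mu = v_d / E
Step 2: mu = 5889485 / 6862
Step 3: mu = 858.28 cm^2/(V*s)

858.28


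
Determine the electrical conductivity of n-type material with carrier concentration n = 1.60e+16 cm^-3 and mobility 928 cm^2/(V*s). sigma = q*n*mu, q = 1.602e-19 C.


Step 1: sigma = q * n * mu
Step 2: sigma = 1.602e-19 * 1.60e+16 * 928
Step 3: sigma = 2.379e+00 S/cm

2.379e+00


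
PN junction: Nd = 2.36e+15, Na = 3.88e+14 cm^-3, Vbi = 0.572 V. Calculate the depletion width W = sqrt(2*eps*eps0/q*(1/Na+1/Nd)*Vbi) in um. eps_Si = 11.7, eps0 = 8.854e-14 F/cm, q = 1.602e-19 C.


Step 1: 1/Na + 1/Nd = 1/3.88e+14 + 1/2.36e+15 = 3.00105e-15
Step 2: 2*eps*eps0/q = 2*11.7*8.854e-14/1.602e-19 = 1.293281e+07
Step 3: W^2 = 1.293281e+07 * 3.00105e-15 * 0.572 = 2.22005e-08
Step 4: W = sqrt(2.22005e-08) = 1.490e-04 cm = 1.49 um

1.49


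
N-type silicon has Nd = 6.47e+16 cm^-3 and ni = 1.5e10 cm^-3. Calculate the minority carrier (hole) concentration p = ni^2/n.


Step 1: Since Nd >> ni, n ≈ Nd = 6.47e+16 cm^-3
Step 2: p = ni^2 / n = (1.5e10)^2 / 6.47e+16
Step 3: p = 2.25e20 / 6.47e+16 = 3.48e+03 cm^-3

3.48e+03


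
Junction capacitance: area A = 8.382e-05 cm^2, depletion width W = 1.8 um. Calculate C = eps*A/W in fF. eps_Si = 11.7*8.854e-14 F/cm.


Step 1: eps_Si = 11.7 * 8.854e-14 = 1.035918e-12 F/cm
Step 2: W in cm = 1.8 * 1e-4 = 1.80e-04 cm
Step 3: C = 1.035918e-12 * 8.382e-05 / 1.80e-04 = 4.823925e-13 F
Step 4: C = 482.39 fF

482.39


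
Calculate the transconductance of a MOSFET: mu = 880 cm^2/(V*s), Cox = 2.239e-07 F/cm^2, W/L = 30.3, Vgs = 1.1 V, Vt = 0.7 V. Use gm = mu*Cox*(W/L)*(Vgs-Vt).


Step 1: Vov = Vgs - Vt = 1.1 - 0.7 = 0.4 V
Step 2: gm = mu * Cox * (W/L) * Vov
Step 3: gm = 880 * 2.239e-07 * 30.3 * 0.4 = 2.39e-03 S

2.39e-03


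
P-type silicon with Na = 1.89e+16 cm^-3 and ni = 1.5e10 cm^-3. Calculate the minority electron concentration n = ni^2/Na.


Step 1: Majority hole concentration p ≈ Na = 1.89e+16 cm^-3
Step 2: n = ni^2 / Na = (1.5e10)^2 / 1.89e+16
Step 3: n = 1.19e+04 cm^-3

1.19e+04


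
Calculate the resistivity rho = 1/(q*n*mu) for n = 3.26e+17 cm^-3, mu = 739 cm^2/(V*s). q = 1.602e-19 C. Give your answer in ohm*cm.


Step 1: sigma = q * n * mu = 1.602e-19 * 3.26e+17 * 739 = 3.85944e+01 S/cm
Step 2: rho = 1 / sigma = 1 / 3.85944e+01 = 0.02591 ohm*cm

0.02591


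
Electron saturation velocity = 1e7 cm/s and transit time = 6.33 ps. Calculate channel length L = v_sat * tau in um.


Step 1: tau in seconds = 6.33 ps * 1e-12 = 6.3300e-12 s
Step 2: L = v_sat * tau = 1e7 * 6.3300e-12 = 6.3300e-05 cm
Step 3: L in um = 6.3300e-05 * 1e4 = 0.633 um

0.633


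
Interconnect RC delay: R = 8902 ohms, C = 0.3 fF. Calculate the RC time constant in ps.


Step 1: tau = R * C
Step 2: tau = 8902 * 0.3 fF = 8902 * 3.0e-16 F
Step 3: tau = 2.6706e-12 s = 2.6706 ps

2.6706


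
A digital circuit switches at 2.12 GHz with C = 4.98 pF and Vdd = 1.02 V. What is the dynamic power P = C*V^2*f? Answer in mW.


Step 1: V^2 = 1.02^2 = 1.0404 V^2
Step 2: P = C*V^2*f = 4.98e-12 F * 1.0404 * 2.12e9 Hz
Step 3: P = 1.098412704e-02 W
Step 4: P = 10.984 mW

10.984


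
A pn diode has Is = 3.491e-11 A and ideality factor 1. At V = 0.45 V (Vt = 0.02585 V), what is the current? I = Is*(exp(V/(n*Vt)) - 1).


Step 1: V/(n*Vt) = 0.45/(1*0.02585) = 17.4081
Step 2: exp(17.4081) = 3.6328e+07
Step 3: I = 3.491e-11 * (3.6328e+07 - 1) = 1.27e-03 A

1.27e-03


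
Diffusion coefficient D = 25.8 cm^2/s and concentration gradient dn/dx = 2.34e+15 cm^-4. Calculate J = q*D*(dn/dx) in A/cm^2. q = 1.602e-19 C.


Step 1: J = q * D * (dn/dx)
Step 2: J = 1.602e-19 * 25.8 * 2.34e+15
Step 3: J = 9.67e-03 A/cm^2

9.67e-03


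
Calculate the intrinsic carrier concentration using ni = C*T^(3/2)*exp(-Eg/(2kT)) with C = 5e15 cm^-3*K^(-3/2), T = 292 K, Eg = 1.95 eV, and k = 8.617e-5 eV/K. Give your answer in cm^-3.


Step 1: Compute kT = 8.617e-5 * 292 = 0.02516164 eV
Step 2: Exponent = -Eg/(2kT) = -1.95/(2*0.02516164) = -38.74946
Step 3: T^(3/2) = 292^1.5 = 4989.70
Step 4: ni = 5e15 * 4989.70 * exp(-38.74946) = 3.70e+02 cm^-3

3.70e+02


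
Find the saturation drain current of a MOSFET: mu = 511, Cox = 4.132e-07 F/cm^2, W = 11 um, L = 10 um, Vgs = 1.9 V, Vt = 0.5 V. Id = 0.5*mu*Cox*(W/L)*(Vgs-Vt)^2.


Step 1: Overdrive voltage Vov = Vgs - Vt = 1.9 - 0.5 = 1.4 V
Step 2: W/L = 11/10 = 1.1
Step 3: Id = 0.5 * 511 * 4.132e-07 * 1.1 * 1.4^2
Step 4: Id = 2.28e-04 A

2.28e-04


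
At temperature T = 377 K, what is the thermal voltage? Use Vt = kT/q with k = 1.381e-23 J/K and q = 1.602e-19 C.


Step 1: kT = 1.381e-23 * 377 = 5.20637e-21 J
Step 2: Vt = kT/q = 5.20637e-21 / 1.602e-19
Step 3: Vt = 0.0325 V

0.0325


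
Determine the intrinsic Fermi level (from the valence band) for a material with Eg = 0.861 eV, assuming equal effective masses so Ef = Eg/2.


Step 1: For an intrinsic semiconductor, the Fermi level sits at midgap.
Step 2: Ef = Eg / 2 = 0.861 / 2 = 0.4305 eV

0.4305


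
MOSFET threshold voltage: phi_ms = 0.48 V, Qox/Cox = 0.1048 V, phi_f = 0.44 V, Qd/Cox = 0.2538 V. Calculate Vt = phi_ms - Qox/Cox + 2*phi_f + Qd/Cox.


Step 1: Vt = phi_ms - Qox/Cox + 2*phi_f + Qd/Cox
Step 2: Vt = 0.48 - 0.1048 + 2*0.44 + 0.2538
Step 3: Vt = 0.48 - 0.1048 + 0.88 + 0.2538
Step 4: Vt = 1.509 V

1.509


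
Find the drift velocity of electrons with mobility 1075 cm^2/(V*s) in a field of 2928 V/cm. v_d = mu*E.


Step 1: v_d = mu * E
Step 2: v_d = 1075 * 2928 = 3147600
Step 3: v_d = 3.15e+06 cm/s

3.15e+06


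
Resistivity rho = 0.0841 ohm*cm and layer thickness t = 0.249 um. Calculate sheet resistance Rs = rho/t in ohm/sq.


Step 1: Convert thickness to cm: t = 0.249 um = 2.4900e-05 cm
Step 2: Rs = rho / t = 0.0841 / 2.4900e-05
Step 3: Rs = 3377.5 ohm/sq

3377.5


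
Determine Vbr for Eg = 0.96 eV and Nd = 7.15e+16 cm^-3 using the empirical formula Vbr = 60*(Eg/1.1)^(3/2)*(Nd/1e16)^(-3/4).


Step 1: Eg/1.1 = 0.96/1.1 = 0.872727
Step 2: (Eg/1.1)^1.5 = 0.872727^1.5 = 0.815300
Step 3: (Nd/1e16)^(-0.75) = (7.15)^(-0.75) = 0.228702
Step 4: Vbr = 60 * 0.815300 * 0.228702 = 11.2 V

11.2


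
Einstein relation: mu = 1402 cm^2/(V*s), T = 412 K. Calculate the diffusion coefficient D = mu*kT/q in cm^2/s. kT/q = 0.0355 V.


Step 1: D = mu * (kT/q)
Step 2: D = 1402 * 0.0355
Step 3: D = 49.77 cm^2/s

49.77


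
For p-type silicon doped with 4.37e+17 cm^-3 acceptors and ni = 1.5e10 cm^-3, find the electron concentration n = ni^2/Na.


Step 1: Majority hole concentration p ≈ Na = 4.37e+17 cm^-3
Step 2: n = ni^2 / Na = (1.5e10)^2 / 4.37e+17
Step 3: n = 5.15e+02 cm^-3

5.15e+02


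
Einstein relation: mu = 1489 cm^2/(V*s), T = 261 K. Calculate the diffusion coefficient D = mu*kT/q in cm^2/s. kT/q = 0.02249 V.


Step 1: D = mu * (kT/q)
Step 2: D = 1489 * 0.02249
Step 3: D = 33.49 cm^2/s

33.49


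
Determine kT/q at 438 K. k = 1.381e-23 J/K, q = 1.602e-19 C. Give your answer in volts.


Step 1: kT = 1.381e-23 * 438 = 6.04878e-21 J
Step 2: Vt = kT/q = 6.04878e-21 / 1.602e-19
Step 3: Vt = 0.03776 V

0.03776


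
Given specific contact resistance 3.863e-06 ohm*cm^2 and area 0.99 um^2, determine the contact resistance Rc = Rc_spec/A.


Step 1: Convert area to cm^2: 0.99 um^2 = 9.9000e-09 cm^2
Step 2: Rc = Rc_spec / A = 3.863e-06 / 9.9000e-09
Step 3: Rc = 3.90e+02 ohms

3.90e+02


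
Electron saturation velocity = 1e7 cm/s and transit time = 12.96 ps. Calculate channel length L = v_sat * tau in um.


Step 1: tau in seconds = 12.96 ps * 1e-12 = 1.2960e-11 s
Step 2: L = v_sat * tau = 1e7 * 1.2960e-11 = 1.2960e-04 cm
Step 3: L in um = 1.2960e-04 * 1e4 = 1.296 um

1.296


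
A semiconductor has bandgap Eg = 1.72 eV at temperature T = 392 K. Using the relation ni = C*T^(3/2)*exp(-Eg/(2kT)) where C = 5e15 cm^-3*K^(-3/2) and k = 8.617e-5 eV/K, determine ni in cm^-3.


Step 1: Compute kT = 8.617e-5 * 392 = 0.03377864 eV
Step 2: Exponent = -Eg/(2kT) = -1.72/(2*0.03377864) = -25.45988
Step 3: T^(3/2) = 392^1.5 = 7761.20
Step 4: ni = 5e15 * 7761.20 * exp(-25.45988) = 3.40e+08 cm^-3

3.40e+08


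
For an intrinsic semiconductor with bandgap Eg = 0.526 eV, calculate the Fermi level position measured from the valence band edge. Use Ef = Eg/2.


Step 1: For an intrinsic semiconductor, the Fermi level sits at midgap.
Step 2: Ef = Eg / 2 = 0.526 / 2 = 0.263 eV

0.263


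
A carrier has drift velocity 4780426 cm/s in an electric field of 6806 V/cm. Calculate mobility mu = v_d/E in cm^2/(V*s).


Step 1: mu = v_d / E
Step 2: mu = 4780426 / 6806
Step 3: mu = 702.38 cm^2/(V*s)

702.38


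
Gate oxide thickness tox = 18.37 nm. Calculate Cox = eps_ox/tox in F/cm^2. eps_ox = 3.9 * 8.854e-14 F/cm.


Step 1: eps_ox = 3.9 * 8.854e-14 = 3.45306e-13 F/cm
Step 2: tox in cm = 18.37 nm * 1e-7 = 1.8370e-06 cm
Step 3: Cox = 3.45306e-13 / 1.8370e-06 = 1.88e-07 F/cm^2

1.88e-07


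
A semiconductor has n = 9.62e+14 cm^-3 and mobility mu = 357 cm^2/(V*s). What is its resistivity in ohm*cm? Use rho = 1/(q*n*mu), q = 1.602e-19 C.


Step 1: sigma = q * n * mu = 1.602e-19 * 9.62e+14 * 357 = 5.50181e-02 S/cm
Step 2: rho = 1 / sigma = 1 / 5.50181e-02 = 18.18 ohm*cm

18.18


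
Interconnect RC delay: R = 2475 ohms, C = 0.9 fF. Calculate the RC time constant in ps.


Step 1: tau = R * C
Step 2: tau = 2475 * 0.9 fF = 2475 * 9.0e-16 F
Step 3: tau = 2.2275e-12 s = 2.2275 ps

2.2275


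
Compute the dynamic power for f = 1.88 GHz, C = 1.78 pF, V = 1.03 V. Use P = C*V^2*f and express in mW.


Step 1: V^2 = 1.03^2 = 1.0609 V^2
Step 2: P = C*V^2*f = 1.78e-12 F * 1.0609 * 1.88e9 Hz
Step 3: P = 3.55019576e-03 W
Step 4: P = 3.55 mW

3.55


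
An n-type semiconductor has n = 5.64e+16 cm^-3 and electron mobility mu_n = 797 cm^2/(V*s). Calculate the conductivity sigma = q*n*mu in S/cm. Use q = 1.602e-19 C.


Step 1: sigma = q * n * mu
Step 2: sigma = 1.602e-19 * 5.64e+16 * 797
Step 3: sigma = 7.201e+00 S/cm

7.201e+00


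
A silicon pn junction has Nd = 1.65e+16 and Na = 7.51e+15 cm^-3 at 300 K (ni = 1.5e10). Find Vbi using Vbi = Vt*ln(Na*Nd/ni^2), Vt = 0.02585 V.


Step 1: Compute Na*Nd/ni^2 = 7.51e+15 * 1.65e+16 / (1.5e10)^2 = 5.5073e+11
Step 2: ln(5.5073e+11) = 27.0345
Step 3: Vbi = 0.02585 * 27.0345 = 0.699 V

0.699


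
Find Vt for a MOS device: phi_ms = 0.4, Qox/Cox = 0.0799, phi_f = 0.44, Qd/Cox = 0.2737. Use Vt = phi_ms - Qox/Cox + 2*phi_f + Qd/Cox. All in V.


Step 1: Vt = phi_ms - Qox/Cox + 2*phi_f + Qd/Cox
Step 2: Vt = 0.4 - 0.0799 + 2*0.44 + 0.2737
Step 3: Vt = 0.4 - 0.0799 + 0.88 + 0.2737
Step 4: Vt = 1.4738 V

1.4738


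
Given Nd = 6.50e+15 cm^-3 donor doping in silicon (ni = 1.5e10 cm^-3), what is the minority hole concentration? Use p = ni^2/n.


Step 1: Since Nd >> ni, n ≈ Nd = 6.50e+15 cm^-3
Step 2: p = ni^2 / n = (1.5e10)^2 / 6.50e+15
Step 3: p = 2.25e20 / 6.50e+15 = 3.46e+04 cm^-3

3.46e+04


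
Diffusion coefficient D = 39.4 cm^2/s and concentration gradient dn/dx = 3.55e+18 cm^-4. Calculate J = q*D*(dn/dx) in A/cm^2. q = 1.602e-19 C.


Step 1: J = q * D * (dn/dx)
Step 2: J = 1.602e-19 * 39.4 * 3.55e+18
Step 3: J = 2.24e+01 A/cm^2

2.24e+01


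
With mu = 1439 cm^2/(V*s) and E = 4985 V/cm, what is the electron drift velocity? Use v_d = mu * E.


Step 1: v_d = mu * E
Step 2: v_d = 1439 * 4985 = 7173415
Step 3: v_d = 7.17e+06 cm/s

7.17e+06


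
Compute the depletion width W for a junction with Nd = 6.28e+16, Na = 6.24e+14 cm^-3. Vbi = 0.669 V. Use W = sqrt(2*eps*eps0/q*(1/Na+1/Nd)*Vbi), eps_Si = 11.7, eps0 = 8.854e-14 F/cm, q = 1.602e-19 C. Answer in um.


Step 1: 1/Na + 1/Nd = 1/6.24e+14 + 1/6.28e+16 = 1.61849e-15
Step 2: 2*eps*eps0/q = 2*11.7*8.854e-14/1.602e-19 = 1.293281e+07
Step 3: W^2 = 1.293281e+07 * 1.61849e-15 * 0.669 = 1.40033e-08
Step 4: W = sqrt(1.40033e-08) = 1.183e-04 cm = 1.183 um

1.183


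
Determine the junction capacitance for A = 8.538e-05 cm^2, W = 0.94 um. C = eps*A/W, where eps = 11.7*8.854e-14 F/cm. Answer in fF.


Step 1: eps_Si = 11.7 * 8.854e-14 = 1.035918e-12 F/cm
Step 2: W in cm = 0.94 * 1e-4 = 9.40e-05 cm
Step 3: C = 1.035918e-12 * 8.538e-05 / 9.40e-05 = 9.409221e-13 F
Step 4: C = 940.92 fF

940.92


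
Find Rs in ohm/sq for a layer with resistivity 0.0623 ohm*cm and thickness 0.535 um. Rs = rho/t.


Step 1: Convert thickness to cm: t = 0.535 um = 5.3500e-05 cm
Step 2: Rs = rho / t = 0.0623 / 5.3500e-05
Step 3: Rs = 1164.5 ohm/sq

1164.5


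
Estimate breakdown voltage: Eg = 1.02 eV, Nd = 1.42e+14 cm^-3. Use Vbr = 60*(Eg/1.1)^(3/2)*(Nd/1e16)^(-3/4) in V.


Step 1: Eg/1.1 = 1.02/1.1 = 0.927273
Step 2: (Eg/1.1)^1.5 = 0.927273^1.5 = 0.892918
Step 3: (Nd/1e16)^(-0.75) = (0.0142)^(-0.75) = 24.309932
Step 4: Vbr = 60 * 0.892918 * 24.309932 = 1302.4 V

1302.4


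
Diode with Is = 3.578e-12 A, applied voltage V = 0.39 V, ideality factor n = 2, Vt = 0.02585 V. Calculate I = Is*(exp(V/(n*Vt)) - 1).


Step 1: V/(n*Vt) = 0.39/(2*0.02585) = 7.5435
Step 2: exp(7.5435) = 1.8884e+03
Step 3: I = 3.578e-12 * (1.8884e+03 - 1) = 6.75e-09 A

6.75e-09


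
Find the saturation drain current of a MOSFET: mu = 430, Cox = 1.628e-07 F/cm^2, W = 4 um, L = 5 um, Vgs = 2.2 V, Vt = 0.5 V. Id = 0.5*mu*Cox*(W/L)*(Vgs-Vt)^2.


Step 1: Overdrive voltage Vov = Vgs - Vt = 2.2 - 0.5 = 1.7 V
Step 2: W/L = 4/5 = 0.8
Step 3: Id = 0.5 * 430 * 1.628e-07 * 0.8 * 1.7^2
Step 4: Id = 8.09e-05 A

8.09e-05


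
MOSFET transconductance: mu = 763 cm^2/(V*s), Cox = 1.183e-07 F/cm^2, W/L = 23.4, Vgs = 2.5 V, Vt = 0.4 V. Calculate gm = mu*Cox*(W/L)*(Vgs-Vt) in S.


Step 1: Vov = Vgs - Vt = 2.5 - 0.4 = 2.1 V
Step 2: gm = mu * Cox * (W/L) * Vov
Step 3: gm = 763 * 1.183e-07 * 23.4 * 2.1 = 4.44e-03 S

4.44e-03


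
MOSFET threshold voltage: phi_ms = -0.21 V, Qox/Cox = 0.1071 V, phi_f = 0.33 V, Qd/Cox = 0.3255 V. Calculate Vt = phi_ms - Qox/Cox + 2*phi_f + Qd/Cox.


Step 1: Vt = phi_ms - Qox/Cox + 2*phi_f + Qd/Cox
Step 2: Vt = -0.21 - 0.1071 + 2*0.33 + 0.3255
Step 3: Vt = -0.21 - 0.1071 + 0.66 + 0.3255
Step 4: Vt = 0.6684 V

0.6684


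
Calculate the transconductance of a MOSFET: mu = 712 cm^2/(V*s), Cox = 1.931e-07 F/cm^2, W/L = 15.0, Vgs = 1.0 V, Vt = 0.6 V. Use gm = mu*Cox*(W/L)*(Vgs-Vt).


Step 1: Vov = Vgs - Vt = 1.0 - 0.6 = 0.4 V
Step 2: gm = mu * Cox * (W/L) * Vov
Step 3: gm = 712 * 1.931e-07 * 15.0 * 0.4 = 8.25e-04 S

8.25e-04


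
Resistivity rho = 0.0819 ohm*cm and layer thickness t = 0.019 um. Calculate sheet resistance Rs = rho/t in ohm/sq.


Step 1: Convert thickness to cm: t = 0.019 um = 1.9000e-06 cm
Step 2: Rs = rho / t = 0.0819 / 1.9000e-06
Step 3: Rs = 43105.3 ohm/sq

43105.3


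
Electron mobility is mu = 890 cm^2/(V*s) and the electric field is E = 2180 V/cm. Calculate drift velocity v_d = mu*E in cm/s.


Step 1: v_d = mu * E
Step 2: v_d = 890 * 2180 = 1940200
Step 3: v_d = 1.94e+06 cm/s

1.94e+06


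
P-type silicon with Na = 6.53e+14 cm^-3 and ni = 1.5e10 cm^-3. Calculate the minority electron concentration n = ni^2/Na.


Step 1: Majority hole concentration p ≈ Na = 6.53e+14 cm^-3
Step 2: n = ni^2 / Na = (1.5e10)^2 / 6.53e+14
Step 3: n = 3.45e+05 cm^-3

3.45e+05


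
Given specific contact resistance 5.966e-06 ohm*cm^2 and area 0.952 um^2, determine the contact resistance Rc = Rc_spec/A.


Step 1: Convert area to cm^2: 0.952 um^2 = 9.5200e-09 cm^2
Step 2: Rc = Rc_spec / A = 5.966e-06 / 9.5200e-09
Step 3: Rc = 6.27e+02 ohms

6.27e+02


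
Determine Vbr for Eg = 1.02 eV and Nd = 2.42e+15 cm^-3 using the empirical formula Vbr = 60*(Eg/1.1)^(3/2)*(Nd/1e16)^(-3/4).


Step 1: Eg/1.1 = 1.02/1.1 = 0.927273
Step 2: (Eg/1.1)^1.5 = 0.927273^1.5 = 0.892918
Step 3: (Nd/1e16)^(-0.75) = (0.242)^(-0.75) = 2.898268
Step 4: Vbr = 60 * 0.892918 * 2.898268 = 155.3 V

155.3


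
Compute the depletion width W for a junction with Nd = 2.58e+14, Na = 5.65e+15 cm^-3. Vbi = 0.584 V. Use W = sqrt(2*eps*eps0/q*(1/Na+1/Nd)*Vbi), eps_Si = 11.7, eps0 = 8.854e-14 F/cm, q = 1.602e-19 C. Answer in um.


Step 1: 1/Na + 1/Nd = 1/5.65e+15 + 1/2.58e+14 = 4.05296e-15
Step 2: 2*eps*eps0/q = 2*11.7*8.854e-14/1.602e-19 = 1.293281e+07
Step 3: W^2 = 1.293281e+07 * 4.05296e-15 * 0.584 = 3.06110e-08
Step 4: W = sqrt(3.06110e-08) = 1.750e-04 cm = 1.75 um

1.75


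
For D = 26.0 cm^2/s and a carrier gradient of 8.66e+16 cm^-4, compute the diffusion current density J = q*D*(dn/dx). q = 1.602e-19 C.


Step 1: J = q * D * (dn/dx)
Step 2: J = 1.602e-19 * 26.0 * 8.66e+16
Step 3: J = 3.61e-01 A/cm^2

3.61e-01


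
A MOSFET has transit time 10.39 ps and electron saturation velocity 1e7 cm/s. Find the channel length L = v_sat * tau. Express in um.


Step 1: tau in seconds = 10.39 ps * 1e-12 = 1.0390e-11 s
Step 2: L = v_sat * tau = 1e7 * 1.0390e-11 = 1.0390e-04 cm
Step 3: L in um = 1.0390e-04 * 1e4 = 1.039 um

1.039


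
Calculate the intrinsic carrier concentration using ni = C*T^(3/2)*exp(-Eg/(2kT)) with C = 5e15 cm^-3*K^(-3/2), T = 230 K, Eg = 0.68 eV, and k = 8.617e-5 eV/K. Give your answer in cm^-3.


Step 1: Compute kT = 8.617e-5 * 230 = 0.0198191 eV
Step 2: Exponent = -Eg/(2kT) = -0.68/(2*0.0198191) = -17.15517
Step 3: T^(3/2) = 230^1.5 = 3488.12
Step 4: ni = 5e15 * 3488.12 * exp(-17.15517) = 6.18e+11 cm^-3

6.18e+11


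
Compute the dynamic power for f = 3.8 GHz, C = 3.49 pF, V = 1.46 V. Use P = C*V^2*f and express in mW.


Step 1: V^2 = 1.46^2 = 2.1316 V^2
Step 2: P = C*V^2*f = 3.49e-12 F * 2.1316 * 3.8e9 Hz
Step 3: P = 2.82692792e-02 W
Step 4: P = 28.269 mW

28.269


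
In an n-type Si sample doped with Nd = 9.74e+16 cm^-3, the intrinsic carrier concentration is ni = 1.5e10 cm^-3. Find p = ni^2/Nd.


Step 1: Since Nd >> ni, n ≈ Nd = 9.74e+16 cm^-3
Step 2: p = ni^2 / n = (1.5e10)^2 / 9.74e+16
Step 3: p = 2.25e20 / 9.74e+16 = 2.31e+03 cm^-3

2.31e+03


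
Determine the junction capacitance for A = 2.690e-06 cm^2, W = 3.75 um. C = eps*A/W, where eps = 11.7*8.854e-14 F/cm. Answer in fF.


Step 1: eps_Si = 11.7 * 8.854e-14 = 1.035918e-12 F/cm
Step 2: W in cm = 3.75 * 1e-4 = 3.75e-04 cm
Step 3: C = 1.035918e-12 * 2.690e-06 / 3.75e-04 = 7.430985e-15 F
Step 4: C = 7.43 fF

7.43


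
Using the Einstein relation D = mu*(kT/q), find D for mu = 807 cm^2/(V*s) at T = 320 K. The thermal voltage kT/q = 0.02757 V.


Step 1: D = mu * (kT/q)
Step 2: D = 807 * 0.02757
Step 3: D = 22.25 cm^2/s

22.25


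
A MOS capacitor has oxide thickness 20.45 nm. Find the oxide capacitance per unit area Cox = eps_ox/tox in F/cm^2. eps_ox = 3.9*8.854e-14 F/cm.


Step 1: eps_ox = 3.9 * 8.854e-14 = 3.45306e-13 F/cm
Step 2: tox in cm = 20.45 nm * 1e-7 = 2.0450e-06 cm
Step 3: Cox = 3.45306e-13 / 2.0450e-06 = 1.69e-07 F/cm^2

1.69e-07


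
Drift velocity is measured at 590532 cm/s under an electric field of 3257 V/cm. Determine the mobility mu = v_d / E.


Step 1: mu = v_d / E
Step 2: mu = 590532 / 3257
Step 3: mu = 181.31 cm^2/(V*s)

181.31


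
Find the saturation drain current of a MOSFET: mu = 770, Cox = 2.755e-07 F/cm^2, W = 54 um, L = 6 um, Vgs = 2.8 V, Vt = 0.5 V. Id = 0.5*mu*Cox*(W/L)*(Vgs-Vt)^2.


Step 1: Overdrive voltage Vov = Vgs - Vt = 2.8 - 0.5 = 2.3 V
Step 2: W/L = 54/6 = 9
Step 3: Id = 0.5 * 770 * 2.755e-07 * 9 * 2.3^2
Step 4: Id = 5.05e-03 A

5.05e-03


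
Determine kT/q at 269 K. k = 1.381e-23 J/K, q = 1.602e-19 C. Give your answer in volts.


Step 1: kT = 1.381e-23 * 269 = 3.71489e-21 J
Step 2: Vt = kT/q = 3.71489e-21 / 1.602e-19
Step 3: Vt = 0.02319 V

0.02319


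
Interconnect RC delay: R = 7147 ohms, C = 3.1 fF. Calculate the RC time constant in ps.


Step 1: tau = R * C
Step 2: tau = 7147 * 3.1 fF = 7147 * 3.1e-15 F
Step 3: tau = 2.21557e-11 s = 22.1557 ps

22.1557


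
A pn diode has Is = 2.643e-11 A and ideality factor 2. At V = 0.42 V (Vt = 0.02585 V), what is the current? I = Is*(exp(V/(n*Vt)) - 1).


Step 1: V/(n*Vt) = 0.42/(2*0.02585) = 8.1238
Step 2: exp(8.1238) = 3.3738e+03
Step 3: I = 2.643e-11 * (3.3738e+03 - 1) = 8.91e-08 A

8.91e-08


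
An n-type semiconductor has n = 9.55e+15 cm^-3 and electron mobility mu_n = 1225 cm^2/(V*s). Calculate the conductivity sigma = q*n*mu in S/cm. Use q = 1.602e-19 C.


Step 1: sigma = q * n * mu
Step 2: sigma = 1.602e-19 * 9.55e+15 * 1225
Step 3: sigma = 1.874e+00 S/cm

1.874e+00


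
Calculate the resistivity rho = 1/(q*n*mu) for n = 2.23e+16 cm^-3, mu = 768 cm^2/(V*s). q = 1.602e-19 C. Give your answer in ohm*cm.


Step 1: sigma = q * n * mu = 1.602e-19 * 2.23e+16 * 768 = 2.74365e+00 S/cm
Step 2: rho = 1 / sigma = 1 / 2.74365e+00 = 0.3645 ohm*cm

0.3645


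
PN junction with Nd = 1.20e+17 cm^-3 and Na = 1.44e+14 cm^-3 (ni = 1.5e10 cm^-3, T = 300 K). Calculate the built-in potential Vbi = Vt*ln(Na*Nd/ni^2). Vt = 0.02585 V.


Step 1: Compute Na*Nd/ni^2 = 1.44e+14 * 1.20e+17 / (1.5e10)^2 = 7.6800e+10
Step 2: ln(7.6800e+10) = 25.0645
Step 3: Vbi = 0.02585 * 25.0645 = 0.648 V

0.648


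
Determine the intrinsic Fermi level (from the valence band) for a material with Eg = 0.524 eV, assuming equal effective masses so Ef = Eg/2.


Step 1: For an intrinsic semiconductor, the Fermi level sits at midgap.
Step 2: Ef = Eg / 2 = 0.524 / 2 = 0.262 eV

0.262


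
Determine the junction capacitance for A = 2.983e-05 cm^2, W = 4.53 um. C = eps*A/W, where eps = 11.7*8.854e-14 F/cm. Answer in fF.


Step 1: eps_Si = 11.7 * 8.854e-14 = 1.035918e-12 F/cm
Step 2: W in cm = 4.53 * 1e-4 = 4.53e-04 cm
Step 3: C = 1.035918e-12 * 2.983e-05 / 4.53e-04 = 6.821509e-14 F
Step 4: C = 68.22 fF

68.22


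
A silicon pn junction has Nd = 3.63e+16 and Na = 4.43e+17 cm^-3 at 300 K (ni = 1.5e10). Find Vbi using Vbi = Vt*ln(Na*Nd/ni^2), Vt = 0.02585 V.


Step 1: Compute Na*Nd/ni^2 = 4.43e+17 * 3.63e+16 / (1.5e10)^2 = 7.1471e+13
Step 2: ln(7.1471e+13) = 31.9003
Step 3: Vbi = 0.02585 * 31.9003 = 0.825 V

0.825


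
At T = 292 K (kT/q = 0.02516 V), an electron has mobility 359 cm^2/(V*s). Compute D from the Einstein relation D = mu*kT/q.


Step 1: D = mu * (kT/q)
Step 2: D = 359 * 0.02516
Step 3: D = 9.03 cm^2/s

9.03


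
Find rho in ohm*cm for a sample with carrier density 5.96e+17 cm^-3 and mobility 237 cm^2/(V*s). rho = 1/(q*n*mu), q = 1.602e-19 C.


Step 1: sigma = q * n * mu = 1.602e-19 * 5.96e+17 * 237 = 2.26286e+01 S/cm
Step 2: rho = 1 / sigma = 1 / 2.26286e+01 = 0.04419 ohm*cm

0.04419


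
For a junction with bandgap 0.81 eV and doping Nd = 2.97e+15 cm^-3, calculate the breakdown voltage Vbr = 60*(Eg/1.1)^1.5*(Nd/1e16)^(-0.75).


Step 1: Eg/1.1 = 0.81/1.1 = 0.736364
Step 2: (Eg/1.1)^1.5 = 0.736364^1.5 = 0.631886
Step 3: (Nd/1e16)^(-0.75) = (0.297)^(-0.75) = 2.485608
Step 4: Vbr = 60 * 0.631886 * 2.485608 = 94.2 V

94.2


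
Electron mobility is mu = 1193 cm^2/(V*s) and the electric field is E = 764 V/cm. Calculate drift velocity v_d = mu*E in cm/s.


Step 1: v_d = mu * E
Step 2: v_d = 1193 * 764 = 911452
Step 3: v_d = 9.11e+05 cm/s

9.11e+05


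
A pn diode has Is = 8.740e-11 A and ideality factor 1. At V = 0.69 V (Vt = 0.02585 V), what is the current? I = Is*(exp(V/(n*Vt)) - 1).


Step 1: V/(n*Vt) = 0.69/(1*0.02585) = 26.6925
Step 2: exp(26.6925) = 3.9121e+11
Step 3: I = 8.740e-11 * (3.9121e+11 - 1) = 3.42e+01 A

3.42e+01


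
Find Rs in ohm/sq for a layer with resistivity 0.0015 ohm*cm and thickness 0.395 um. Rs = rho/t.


Step 1: Convert thickness to cm: t = 0.395 um = 3.9500e-05 cm
Step 2: Rs = rho / t = 0.0015 / 3.9500e-05
Step 3: Rs = 38.0 ohm/sq

38.0


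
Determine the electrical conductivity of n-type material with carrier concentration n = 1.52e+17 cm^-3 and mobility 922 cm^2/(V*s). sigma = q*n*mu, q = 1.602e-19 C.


Step 1: sigma = q * n * mu
Step 2: sigma = 1.602e-19 * 1.52e+17 * 922
Step 3: sigma = 2.245e+01 S/cm

2.245e+01


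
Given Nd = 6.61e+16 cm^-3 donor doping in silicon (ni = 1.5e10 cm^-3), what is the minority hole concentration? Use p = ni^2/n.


Step 1: Since Nd >> ni, n ≈ Nd = 6.61e+16 cm^-3
Step 2: p = ni^2 / n = (1.5e10)^2 / 6.61e+16
Step 3: p = 2.25e20 / 6.61e+16 = 3.40e+03 cm^-3

3.40e+03


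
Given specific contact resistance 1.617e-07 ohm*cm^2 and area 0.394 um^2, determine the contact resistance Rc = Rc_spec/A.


Step 1: Convert area to cm^2: 0.394 um^2 = 3.9400e-09 cm^2
Step 2: Rc = Rc_spec / A = 1.617e-07 / 3.9400e-09
Step 3: Rc = 4.10e+01 ohms

4.10e+01


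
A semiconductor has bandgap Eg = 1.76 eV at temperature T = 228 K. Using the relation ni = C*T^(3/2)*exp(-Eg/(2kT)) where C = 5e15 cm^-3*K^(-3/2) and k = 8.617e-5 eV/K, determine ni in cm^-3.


Step 1: Compute kT = 8.617e-5 * 228 = 0.01964676 eV
Step 2: Exponent = -Eg/(2kT) = -1.76/(2*0.01964676) = -44.79110
Step 3: T^(3/2) = 228^1.5 = 3442.72
Step 4: ni = 5e15 * 3442.72 * exp(-44.79110) = 6.07e-01 cm^-3

6.07e-01


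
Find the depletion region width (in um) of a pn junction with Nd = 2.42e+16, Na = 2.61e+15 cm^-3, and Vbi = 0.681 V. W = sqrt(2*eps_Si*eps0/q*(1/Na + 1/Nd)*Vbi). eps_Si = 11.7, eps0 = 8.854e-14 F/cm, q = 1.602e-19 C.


Step 1: 1/Na + 1/Nd = 1/2.61e+15 + 1/2.42e+16 = 4.24464e-16
Step 2: 2*eps*eps0/q = 2*11.7*8.854e-14/1.602e-19 = 1.293281e+07
Step 3: W^2 = 1.293281e+07 * 4.24464e-16 * 0.681 = 3.73836e-09
Step 4: W = sqrt(3.73836e-09) = 6.114e-05 cm = 0.6114 um

0.6114


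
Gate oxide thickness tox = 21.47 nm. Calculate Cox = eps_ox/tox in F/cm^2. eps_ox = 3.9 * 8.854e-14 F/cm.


Step 1: eps_ox = 3.9 * 8.854e-14 = 3.45306e-13 F/cm
Step 2: tox in cm = 21.47 nm * 1e-7 = 2.1470e-06 cm
Step 3: Cox = 3.45306e-13 / 2.1470e-06 = 1.61e-07 F/cm^2

1.61e-07


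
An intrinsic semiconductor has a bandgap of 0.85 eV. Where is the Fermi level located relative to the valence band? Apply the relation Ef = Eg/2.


Step 1: For an intrinsic semiconductor, the Fermi level sits at midgap.
Step 2: Ef = Eg / 2 = 0.85 / 2 = 0.425 eV

0.425


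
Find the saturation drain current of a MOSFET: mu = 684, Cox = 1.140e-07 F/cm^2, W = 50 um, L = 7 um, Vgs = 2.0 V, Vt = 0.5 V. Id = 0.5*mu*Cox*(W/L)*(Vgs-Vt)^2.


Step 1: Overdrive voltage Vov = Vgs - Vt = 2.0 - 0.5 = 1.5 V
Step 2: W/L = 50/7 = 7.14286
Step 3: Id = 0.5 * 684 * 1.140e-07 * 7.14286 * 1.5^2
Step 4: Id = 6.27e-04 A

6.27e-04


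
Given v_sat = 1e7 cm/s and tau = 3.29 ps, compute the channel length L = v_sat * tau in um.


Step 1: tau in seconds = 3.29 ps * 1e-12 = 3.2900e-12 s
Step 2: L = v_sat * tau = 1e7 * 3.2900e-12 = 3.2900e-05 cm
Step 3: L in um = 3.2900e-05 * 1e4 = 0.329 um

0.329


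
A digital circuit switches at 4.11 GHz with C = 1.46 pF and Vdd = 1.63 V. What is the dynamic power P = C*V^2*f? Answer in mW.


Step 1: V^2 = 1.63^2 = 2.6569 V^2
Step 2: P = C*V^2*f = 1.46e-12 F * 2.6569 * 4.11e9 Hz
Step 3: P = 1.594299414e-02 W
Step 4: P = 15.943 mW

15.943


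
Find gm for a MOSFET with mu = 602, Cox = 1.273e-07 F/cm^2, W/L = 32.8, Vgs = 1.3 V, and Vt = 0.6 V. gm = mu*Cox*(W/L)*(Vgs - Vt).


Step 1: Vov = Vgs - Vt = 1.3 - 0.6 = 0.7 V
Step 2: gm = mu * Cox * (W/L) * Vov
Step 3: gm = 602 * 1.273e-07 * 32.8 * 0.7 = 1.76e-03 S

1.76e-03


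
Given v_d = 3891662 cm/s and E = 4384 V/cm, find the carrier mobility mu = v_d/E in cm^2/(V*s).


Step 1: mu = v_d / E
Step 2: mu = 3891662 / 4384
Step 3: mu = 887.7 cm^2/(V*s)

887.7


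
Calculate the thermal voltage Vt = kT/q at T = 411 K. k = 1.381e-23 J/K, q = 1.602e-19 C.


Step 1: kT = 1.381e-23 * 411 = 5.67591e-21 J
Step 2: Vt = kT/q = 5.67591e-21 / 1.602e-19
Step 3: Vt = 0.03543 V

0.03543


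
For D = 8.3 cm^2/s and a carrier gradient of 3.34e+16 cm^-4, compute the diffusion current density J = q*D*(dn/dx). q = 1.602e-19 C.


Step 1: J = q * D * (dn/dx)
Step 2: J = 1.602e-19 * 8.3 * 3.34e+16
Step 3: J = 4.44e-02 A/cm^2

4.44e-02


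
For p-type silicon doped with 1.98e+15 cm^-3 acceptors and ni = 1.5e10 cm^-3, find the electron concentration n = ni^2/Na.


Step 1: Majority hole concentration p ≈ Na = 1.98e+15 cm^-3
Step 2: n = ni^2 / Na = (1.5e10)^2 / 1.98e+15
Step 3: n = 1.14e+05 cm^-3

1.14e+05


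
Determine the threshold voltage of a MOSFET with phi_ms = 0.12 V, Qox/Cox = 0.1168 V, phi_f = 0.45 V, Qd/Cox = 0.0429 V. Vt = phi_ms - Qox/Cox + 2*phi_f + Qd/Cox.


Step 1: Vt = phi_ms - Qox/Cox + 2*phi_f + Qd/Cox
Step 2: Vt = 0.12 - 0.1168 + 2*0.45 + 0.0429
Step 3: Vt = 0.12 - 0.1168 + 0.9 + 0.0429
Step 4: Vt = 0.9461 V

0.9461


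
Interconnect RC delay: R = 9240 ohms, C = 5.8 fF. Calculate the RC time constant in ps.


Step 1: tau = R * C
Step 2: tau = 9240 * 5.8 fF = 9240 * 5.8e-15 F
Step 3: tau = 5.3592e-11 s = 53.592 ps

53.592


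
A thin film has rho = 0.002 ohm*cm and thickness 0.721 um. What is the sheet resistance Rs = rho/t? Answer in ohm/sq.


Step 1: Convert thickness to cm: t = 0.721 um = 7.2100e-05 cm
Step 2: Rs = rho / t = 0.002 / 7.2100e-05
Step 3: Rs = 27.7 ohm/sq

27.7


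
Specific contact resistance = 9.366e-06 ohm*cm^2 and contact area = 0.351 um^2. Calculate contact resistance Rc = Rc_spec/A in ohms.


Step 1: Convert area to cm^2: 0.351 um^2 = 3.5100e-09 cm^2
Step 2: Rc = Rc_spec / A = 9.366e-06 / 3.5100e-09
Step 3: Rc = 2.67e+03 ohms

2.67e+03


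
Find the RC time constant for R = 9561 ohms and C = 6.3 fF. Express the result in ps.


Step 1: tau = R * C
Step 2: tau = 9561 * 6.3 fF = 9561 * 6.3e-15 F
Step 3: tau = 6.02343e-11 s = 60.2343 ps

60.2343


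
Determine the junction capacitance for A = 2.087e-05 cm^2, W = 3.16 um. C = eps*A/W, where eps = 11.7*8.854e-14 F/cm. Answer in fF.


Step 1: eps_Si = 11.7 * 8.854e-14 = 1.035918e-12 F/cm
Step 2: W in cm = 3.16 * 1e-4 = 3.16e-04 cm
Step 3: C = 1.035918e-12 * 2.087e-05 / 3.16e-04 = 6.841648e-14 F
Step 4: C = 68.42 fF

68.42


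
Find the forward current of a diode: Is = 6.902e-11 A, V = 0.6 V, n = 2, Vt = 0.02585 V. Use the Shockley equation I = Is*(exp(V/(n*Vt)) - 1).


Step 1: V/(n*Vt) = 0.6/(2*0.02585) = 11.6054
Step 2: exp(11.6054) = 1.0969e+05
Step 3: I = 6.902e-11 * (1.0969e+05 - 1) = 7.57e-06 A

7.57e-06


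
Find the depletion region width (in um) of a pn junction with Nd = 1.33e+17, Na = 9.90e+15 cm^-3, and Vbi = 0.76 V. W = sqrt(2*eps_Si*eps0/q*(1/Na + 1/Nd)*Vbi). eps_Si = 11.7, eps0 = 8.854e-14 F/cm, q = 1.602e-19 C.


Step 1: 1/Na + 1/Nd = 1/9.90e+15 + 1/1.33e+17 = 1.08529e-16
Step 2: 2*eps*eps0/q = 2*11.7*8.854e-14/1.602e-19 = 1.293281e+07
Step 3: W^2 = 1.293281e+07 * 1.08529e-16 * 0.76 = 1.06672e-09
Step 4: W = sqrt(1.06672e-09) = 3.266e-05 cm = 0.3266 um

0.3266


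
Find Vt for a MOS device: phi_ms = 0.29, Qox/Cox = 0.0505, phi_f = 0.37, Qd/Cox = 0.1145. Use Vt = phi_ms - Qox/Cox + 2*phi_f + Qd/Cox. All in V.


Step 1: Vt = phi_ms - Qox/Cox + 2*phi_f + Qd/Cox
Step 2: Vt = 0.29 - 0.0505 + 2*0.37 + 0.1145
Step 3: Vt = 0.29 - 0.0505 + 0.74 + 0.1145
Step 4: Vt = 1.094 V

1.094


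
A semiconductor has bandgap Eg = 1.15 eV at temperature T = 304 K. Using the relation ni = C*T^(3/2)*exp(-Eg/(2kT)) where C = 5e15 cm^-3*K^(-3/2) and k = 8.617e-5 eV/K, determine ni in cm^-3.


Step 1: Compute kT = 8.617e-5 * 304 = 0.02619568 eV
Step 2: Exponent = -Eg/(2kT) = -1.15/(2*0.02619568) = -21.95018
Step 3: T^(3/2) = 304^1.5 = 5300.42
Step 4: ni = 5e15 * 5300.42 * exp(-21.95018) = 7.77e+09 cm^-3

7.77e+09


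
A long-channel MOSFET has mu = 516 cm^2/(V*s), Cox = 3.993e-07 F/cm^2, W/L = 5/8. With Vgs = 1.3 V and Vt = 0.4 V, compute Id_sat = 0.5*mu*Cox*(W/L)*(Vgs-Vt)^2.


Step 1: Overdrive voltage Vov = Vgs - Vt = 1.3 - 0.4 = 0.9 V
Step 2: W/L = 5/8 = 0.625
Step 3: Id = 0.5 * 516 * 3.993e-07 * 0.625 * 0.9^2
Step 4: Id = 5.22e-05 A

5.22e-05


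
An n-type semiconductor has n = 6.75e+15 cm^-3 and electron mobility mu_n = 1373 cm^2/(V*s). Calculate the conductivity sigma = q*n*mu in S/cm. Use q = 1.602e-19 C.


Step 1: sigma = q * n * mu
Step 2: sigma = 1.602e-19 * 6.75e+15 * 1373
Step 3: sigma = 1.485e+00 S/cm

1.485e+00


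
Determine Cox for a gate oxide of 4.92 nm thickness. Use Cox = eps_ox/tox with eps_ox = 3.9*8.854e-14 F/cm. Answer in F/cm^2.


Step 1: eps_ox = 3.9 * 8.854e-14 = 3.45306e-13 F/cm
Step 2: tox in cm = 4.92 nm * 1e-7 = 4.9200e-07 cm
Step 3: Cox = 3.45306e-13 / 4.9200e-07 = 7.02e-07 F/cm^2

7.02e-07


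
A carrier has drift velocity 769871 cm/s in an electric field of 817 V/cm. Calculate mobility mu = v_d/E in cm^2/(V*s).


Step 1: mu = v_d / E
Step 2: mu = 769871 / 817
Step 3: mu = 942.31 cm^2/(V*s)

942.31


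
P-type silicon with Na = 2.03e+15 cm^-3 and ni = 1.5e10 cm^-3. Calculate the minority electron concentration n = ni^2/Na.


Step 1: Majority hole concentration p ≈ Na = 2.03e+15 cm^-3
Step 2: n = ni^2 / Na = (1.5e10)^2 / 2.03e+15
Step 3: n = 1.11e+05 cm^-3

1.11e+05


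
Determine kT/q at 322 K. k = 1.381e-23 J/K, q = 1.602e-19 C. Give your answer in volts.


Step 1: kT = 1.381e-23 * 322 = 4.44682e-21 J
Step 2: Vt = kT/q = 4.44682e-21 / 1.602e-19
Step 3: Vt = 0.02776 V

0.02776


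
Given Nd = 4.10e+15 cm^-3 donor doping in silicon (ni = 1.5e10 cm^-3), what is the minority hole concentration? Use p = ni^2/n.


Step 1: Since Nd >> ni, n ≈ Nd = 4.10e+15 cm^-3
Step 2: p = ni^2 / n = (1.5e10)^2 / 4.10e+15
Step 3: p = 2.25e20 / 4.10e+15 = 5.49e+04 cm^-3

5.49e+04


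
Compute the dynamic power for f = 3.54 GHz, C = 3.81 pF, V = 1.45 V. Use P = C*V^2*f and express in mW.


Step 1: V^2 = 1.45^2 = 2.1025 V^2
Step 2: P = C*V^2*f = 3.81e-12 F * 2.1025 * 3.54e9 Hz
Step 3: P = 2.83572585e-02 W
Step 4: P = 28.357 mW

28.357


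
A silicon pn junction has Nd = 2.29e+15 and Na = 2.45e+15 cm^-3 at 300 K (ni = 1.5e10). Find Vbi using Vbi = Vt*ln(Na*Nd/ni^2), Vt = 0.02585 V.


Step 1: Compute Na*Nd/ni^2 = 2.45e+15 * 2.29e+15 / (1.5e10)^2 = 2.4936e+10
Step 2: ln(2.4936e+10) = 23.9396
Step 3: Vbi = 0.02585 * 23.9396 = 0.619 V

0.619


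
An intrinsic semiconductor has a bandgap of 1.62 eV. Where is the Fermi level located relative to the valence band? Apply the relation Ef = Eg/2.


Step 1: For an intrinsic semiconductor, the Fermi level sits at midgap.
Step 2: Ef = Eg / 2 = 1.62 / 2 = 0.81 eV

0.81


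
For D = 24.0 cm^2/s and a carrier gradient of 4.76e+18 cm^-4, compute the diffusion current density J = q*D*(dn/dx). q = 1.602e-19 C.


Step 1: J = q * D * (dn/dx)
Step 2: J = 1.602e-19 * 24.0 * 4.76e+18
Step 3: J = 1.83e+01 A/cm^2

1.83e+01


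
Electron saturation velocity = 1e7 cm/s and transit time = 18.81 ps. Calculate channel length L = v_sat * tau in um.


Step 1: tau in seconds = 18.81 ps * 1e-12 = 1.8810e-11 s
Step 2: L = v_sat * tau = 1e7 * 1.8810e-11 = 1.8810e-04 cm
Step 3: L in um = 1.8810e-04 * 1e4 = 1.881 um

1.881


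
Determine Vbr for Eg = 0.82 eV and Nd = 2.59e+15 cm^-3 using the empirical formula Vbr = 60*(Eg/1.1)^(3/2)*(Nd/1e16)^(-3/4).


Step 1: Eg/1.1 = 0.82/1.1 = 0.745455
Step 2: (Eg/1.1)^1.5 = 0.745455^1.5 = 0.643624
Step 3: (Nd/1e16)^(-0.75) = (0.259)^(-0.75) = 2.754388
Step 4: Vbr = 60 * 0.643624 * 2.754388 = 106.4 V

106.4


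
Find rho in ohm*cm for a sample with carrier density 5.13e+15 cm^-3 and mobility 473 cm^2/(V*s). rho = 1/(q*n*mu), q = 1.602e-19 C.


Step 1: sigma = q * n * mu = 1.602e-19 * 5.13e+15 * 473 = 3.88724e-01 S/cm
Step 2: rho = 1 / sigma = 1 / 3.88724e-01 = 2.573 ohm*cm

2.573


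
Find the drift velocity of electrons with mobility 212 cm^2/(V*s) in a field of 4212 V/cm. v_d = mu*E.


Step 1: v_d = mu * E
Step 2: v_d = 212 * 4212 = 892944
Step 3: v_d = 8.93e+05 cm/s

8.93e+05


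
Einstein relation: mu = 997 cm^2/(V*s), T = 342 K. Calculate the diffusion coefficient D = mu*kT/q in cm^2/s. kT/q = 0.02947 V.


Step 1: D = mu * (kT/q)
Step 2: D = 997 * 0.02947
Step 3: D = 29.38 cm^2/s

29.38


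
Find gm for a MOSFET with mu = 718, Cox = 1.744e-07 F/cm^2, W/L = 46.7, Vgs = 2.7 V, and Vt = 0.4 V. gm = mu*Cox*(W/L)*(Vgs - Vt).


Step 1: Vov = Vgs - Vt = 2.7 - 0.4 = 2.3 V
Step 2: gm = mu * Cox * (W/L) * Vov
Step 3: gm = 718 * 1.744e-07 * 46.7 * 2.3 = 1.34e-02 S

1.34e-02


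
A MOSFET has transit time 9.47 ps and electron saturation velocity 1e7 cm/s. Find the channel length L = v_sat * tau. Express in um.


Step 1: tau in seconds = 9.47 ps * 1e-12 = 9.4700e-12 s
Step 2: L = v_sat * tau = 1e7 * 9.4700e-12 = 9.4700e-05 cm
Step 3: L in um = 9.4700e-05 * 1e4 = 0.947 um

0.947


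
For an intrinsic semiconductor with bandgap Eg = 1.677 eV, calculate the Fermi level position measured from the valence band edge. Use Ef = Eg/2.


Step 1: For an intrinsic semiconductor, the Fermi level sits at midgap.
Step 2: Ef = Eg / 2 = 1.677 / 2 = 0.8385 eV

0.8385


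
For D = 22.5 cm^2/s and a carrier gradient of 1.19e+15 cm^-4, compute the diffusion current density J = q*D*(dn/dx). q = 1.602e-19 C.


Step 1: J = q * D * (dn/dx)
Step 2: J = 1.602e-19 * 22.5 * 1.19e+15
Step 3: J = 4.29e-03 A/cm^2

4.29e-03


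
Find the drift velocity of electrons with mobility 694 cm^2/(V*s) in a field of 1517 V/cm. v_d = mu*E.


Step 1: v_d = mu * E
Step 2: v_d = 694 * 1517 = 1052798
Step 3: v_d = 1.05e+06 cm/s

1.05e+06


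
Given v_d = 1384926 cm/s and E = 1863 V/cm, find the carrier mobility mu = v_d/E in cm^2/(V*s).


Step 1: mu = v_d / E
Step 2: mu = 1384926 / 1863
Step 3: mu = 743.38 cm^2/(V*s)

743.38


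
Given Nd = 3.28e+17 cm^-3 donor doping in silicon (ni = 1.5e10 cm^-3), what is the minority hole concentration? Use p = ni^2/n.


Step 1: Since Nd >> ni, n ≈ Nd = 3.28e+17 cm^-3
Step 2: p = ni^2 / n = (1.5e10)^2 / 3.28e+17
Step 3: p = 2.25e20 / 3.28e+17 = 6.86e+02 cm^-3

6.86e+02


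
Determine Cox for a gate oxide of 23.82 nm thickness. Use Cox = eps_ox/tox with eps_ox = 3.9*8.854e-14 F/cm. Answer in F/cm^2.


Step 1: eps_ox = 3.9 * 8.854e-14 = 3.45306e-13 F/cm
Step 2: tox in cm = 23.82 nm * 1e-7 = 2.3820e-06 cm
Step 3: Cox = 3.45306e-13 / 2.3820e-06 = 1.45e-07 F/cm^2

1.45e-07


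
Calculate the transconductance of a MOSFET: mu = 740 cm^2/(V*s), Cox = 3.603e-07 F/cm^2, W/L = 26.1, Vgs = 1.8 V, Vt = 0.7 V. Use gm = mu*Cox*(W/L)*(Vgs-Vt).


Step 1: Vov = Vgs - Vt = 1.8 - 0.7 = 1.1 V
Step 2: gm = mu * Cox * (W/L) * Vov
Step 3: gm = 740 * 3.603e-07 * 26.1 * 1.1 = 7.65e-03 S

7.65e-03


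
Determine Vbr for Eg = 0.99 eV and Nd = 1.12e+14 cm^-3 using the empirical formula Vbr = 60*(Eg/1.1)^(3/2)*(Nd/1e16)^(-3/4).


Step 1: Eg/1.1 = 0.99/1.1 = 0.900000
Step 2: (Eg/1.1)^1.5 = 0.900000^1.5 = 0.853815
Step 3: (Nd/1e16)^(-0.75) = (0.0112)^(-0.75) = 29.046010
Step 4: Vbr = 60 * 0.853815 * 29.046010 = 1488.0 V

1488.0


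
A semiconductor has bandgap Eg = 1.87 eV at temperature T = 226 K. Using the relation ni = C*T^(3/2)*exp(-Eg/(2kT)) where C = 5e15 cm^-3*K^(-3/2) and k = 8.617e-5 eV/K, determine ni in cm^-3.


Step 1: Compute kT = 8.617e-5 * 226 = 0.01947442 eV
Step 2: Exponent = -Eg/(2kT) = -1.87/(2*0.01947442) = -48.01170
Step 3: T^(3/2) = 226^1.5 = 3397.52
Step 4: ni = 5e15 * 3397.52 * exp(-48.01170) = 2.39e-02 cm^-3

2.39e-02
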